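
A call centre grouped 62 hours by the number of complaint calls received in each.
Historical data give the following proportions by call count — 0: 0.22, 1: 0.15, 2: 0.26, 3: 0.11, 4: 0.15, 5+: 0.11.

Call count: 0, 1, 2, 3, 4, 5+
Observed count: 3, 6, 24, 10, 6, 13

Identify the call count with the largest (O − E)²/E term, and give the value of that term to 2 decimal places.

0, 8.30

Expected counts E_i = n·p_i: 62×0.22 = 13.64, 62×0.15 = 9.3, 62×0.26 = 16.12, 62×0.11 = 6.82, 62×0.15 = 9.3, 62×0.11 = 6.82.
χ² = (3−13.64)²/13.64 + (6−9.3)²/9.3 + (24−16.12)²/16.12 + (10−6.82)²/6.82 + (6−9.3)²/9.3 + (13−6.82)²/6.82
   = 8.300 + 1.171 + 3.852 + 1.483 + 1.171 + 5.600
The largest term is for 0: 8.30.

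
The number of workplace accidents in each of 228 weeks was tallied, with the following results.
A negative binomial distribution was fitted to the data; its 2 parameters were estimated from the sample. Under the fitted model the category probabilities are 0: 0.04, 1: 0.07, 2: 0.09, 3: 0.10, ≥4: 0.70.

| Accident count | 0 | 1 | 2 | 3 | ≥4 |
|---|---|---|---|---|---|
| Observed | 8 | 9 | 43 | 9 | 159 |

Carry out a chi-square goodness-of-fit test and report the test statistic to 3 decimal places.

Expected counts E_i = n·p_i: 228×0.04 = 9.12, 228×0.07 = 15.96, 228×0.09 = 20.52, 228×0.10 = 22.8, 228×0.70 = 159.6.
χ² = (8−9.12)²/9.12 + (9−15.96)²/15.96 + (43−20.52)²/20.52 + (9−22.8)²/22.8 + (159−159.6)²/159.6
   = 0.1375 + 3.0352 + 24.6272 + 8.3526 + 0.0023
Sum = 36.155

36.155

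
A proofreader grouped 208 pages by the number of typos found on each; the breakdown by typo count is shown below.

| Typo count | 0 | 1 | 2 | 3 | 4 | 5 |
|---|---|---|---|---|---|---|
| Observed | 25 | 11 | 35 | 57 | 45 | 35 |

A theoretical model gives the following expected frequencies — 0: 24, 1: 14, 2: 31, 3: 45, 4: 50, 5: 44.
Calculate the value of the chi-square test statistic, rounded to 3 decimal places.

6.742

χ² = (25−24)²/24 + (11−14)²/14 + (35−31)²/31 + (57−45)²/45 + (45−50)²/50 + (35−44)²/44
   = 0.0417 + 0.6429 + 0.5161 + 3.2000 + 0.5000 + 1.8409
Sum = 6.742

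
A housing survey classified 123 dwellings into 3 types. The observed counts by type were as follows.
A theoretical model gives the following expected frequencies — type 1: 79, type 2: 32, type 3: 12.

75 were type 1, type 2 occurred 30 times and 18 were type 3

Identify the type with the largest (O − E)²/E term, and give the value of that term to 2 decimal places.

type 3, 3.00

χ² = (75−79)²/79 + (30−32)²/32 + (18−12)²/12
   = 0.203 + 0.125 + 3.000
The largest term is for type 3: 3.00.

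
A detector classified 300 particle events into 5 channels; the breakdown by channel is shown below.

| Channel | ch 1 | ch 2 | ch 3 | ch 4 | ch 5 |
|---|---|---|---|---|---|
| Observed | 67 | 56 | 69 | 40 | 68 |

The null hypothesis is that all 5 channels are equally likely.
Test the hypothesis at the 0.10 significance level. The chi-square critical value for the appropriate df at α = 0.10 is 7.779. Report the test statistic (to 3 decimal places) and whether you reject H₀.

10.167; reject

Expected count for each of the 5 categories: 300/5 = 60.
ch 1: (67 − 60)²/60 = 49/60 = 0.8167
ch 2: (56 − 60)²/60 = 16/60 = 0.2667
ch 3: (69 − 60)²/60 = 81/60 = 1.3500
ch 4: (40 − 60)²/60 = 400/60 = 6.6667
ch 5: (68 − 60)²/60 = 64/60 = 1.0667
Sum = 10.167
df = 4. Since 10.167 > 7.779, we reject H₀.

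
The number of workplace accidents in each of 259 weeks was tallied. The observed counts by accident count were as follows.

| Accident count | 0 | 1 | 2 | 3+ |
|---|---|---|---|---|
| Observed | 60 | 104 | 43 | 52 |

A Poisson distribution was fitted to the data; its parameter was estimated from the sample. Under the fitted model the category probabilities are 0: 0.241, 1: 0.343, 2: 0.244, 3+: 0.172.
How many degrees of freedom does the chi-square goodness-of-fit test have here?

2

There are k = 4 categories and 1 parameter estimated from the data, so df = 4 − 1 − 1 = 2.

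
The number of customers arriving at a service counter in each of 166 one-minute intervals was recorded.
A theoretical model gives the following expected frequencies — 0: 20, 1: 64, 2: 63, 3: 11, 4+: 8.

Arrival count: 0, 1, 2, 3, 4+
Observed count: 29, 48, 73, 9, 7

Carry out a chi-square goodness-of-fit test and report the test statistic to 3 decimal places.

χ² = (29−20)²/20 + (48−64)²/64 + (73−63)²/63 + (9−11)²/11 + (7−8)²/8
   = 4.0500 + 4.0000 + 1.5873 + 0.3636 + 0.1250
Sum = 10.126

10.126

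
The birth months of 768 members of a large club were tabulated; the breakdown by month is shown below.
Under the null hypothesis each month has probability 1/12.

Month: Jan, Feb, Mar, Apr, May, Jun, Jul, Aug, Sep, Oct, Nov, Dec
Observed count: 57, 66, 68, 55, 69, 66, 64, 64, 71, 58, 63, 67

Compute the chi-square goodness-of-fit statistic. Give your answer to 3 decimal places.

Expected count for each of the 12 categories: 768/12 = 64.
χ² = (57−64)²/64 + (66−64)²/64 + (68−64)²/64 + (55−64)²/64 + (69−64)²/64 + (66−64)²/64 + (64−64)²/64 + (64−64)²/64 + (71−64)²/64 + (58−64)²/64 + (63−64)²/64 + (67−64)²/64
   = 0.7656 + 0.0625 + 0.2500 + 1.2656 + 0.3906 + 0.0625 + 0.0000 + 0.0000 + 0.7656 + 0.5625 + 0.0156 + 0.1406
Sum = 4.281

4.281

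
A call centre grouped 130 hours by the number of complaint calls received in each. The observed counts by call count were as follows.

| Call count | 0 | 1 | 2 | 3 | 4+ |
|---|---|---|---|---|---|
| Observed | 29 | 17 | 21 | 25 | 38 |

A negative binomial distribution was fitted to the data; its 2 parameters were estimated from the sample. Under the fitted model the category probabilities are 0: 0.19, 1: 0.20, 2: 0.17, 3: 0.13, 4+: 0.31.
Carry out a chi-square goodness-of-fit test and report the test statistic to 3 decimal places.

7.932

Expected counts E_i = n·p_i: 130×0.19 = 24.7, 130×0.20 = 26, 130×0.17 = 22.1, 130×0.13 = 16.9, 130×0.31 = 40.3.
cat         O        E   (O−E)²/E
0          29     24.7     0.7486
1          17       26     3.1154
2          21     22.1     0.0548
3          25     16.9     3.8822
4+         38     40.3     0.1313
Sum = 7.932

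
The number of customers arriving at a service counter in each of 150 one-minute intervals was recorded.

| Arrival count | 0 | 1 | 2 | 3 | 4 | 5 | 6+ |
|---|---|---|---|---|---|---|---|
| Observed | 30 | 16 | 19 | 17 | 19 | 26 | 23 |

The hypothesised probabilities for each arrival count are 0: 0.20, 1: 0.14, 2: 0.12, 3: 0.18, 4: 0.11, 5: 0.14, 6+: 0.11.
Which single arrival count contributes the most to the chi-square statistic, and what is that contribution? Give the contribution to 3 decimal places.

Expected counts E_i = n·p_i: 150×0.20 = 30, 150×0.14 = 21, 150×0.12 = 18, 150×0.18 = 27, 150×0.11 = 16.5, 150×0.14 = 21, 150×0.11 = 16.5.
cat         O        E   (O−E)²/E
0          30       30     0.0000
1          16       21     1.1905
2          19       18     0.0556
3          17       27     3.7037
4          19     16.5     0.3788
5          26       21     1.1905
6+         23     16.5     2.5606
The largest term is for 3: 3.704.

3, 3.704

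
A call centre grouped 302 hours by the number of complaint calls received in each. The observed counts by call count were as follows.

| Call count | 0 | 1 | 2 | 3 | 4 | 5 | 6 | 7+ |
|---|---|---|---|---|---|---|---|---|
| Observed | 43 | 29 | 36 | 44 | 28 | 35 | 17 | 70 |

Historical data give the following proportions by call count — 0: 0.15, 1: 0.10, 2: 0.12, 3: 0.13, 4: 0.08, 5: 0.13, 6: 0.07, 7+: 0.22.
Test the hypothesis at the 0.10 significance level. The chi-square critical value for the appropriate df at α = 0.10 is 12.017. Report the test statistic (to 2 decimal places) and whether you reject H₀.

Expected counts E_i = n·p_i: 302×0.15 = 45.3, 302×0.10 = 30.2, 302×0.12 = 36.24, 302×0.13 = 39.26, 302×0.08 = 24.16, 302×0.13 = 39.26, 302×0.07 = 21.14, 302×0.22 = 66.44.
0: (43 − 45.3)²/45.3 = 5.29/45.3 = 0.117
1: (29 − 30.2)²/30.2 = 1.44/30.2 = 0.048
2: (36 − 36.24)²/36.24 = 0.0576/36.24 = 0.002
3: (44 − 39.26)²/39.26 = 22.4676/39.26 = 0.572
4: (28 − 24.16)²/24.16 = 14.7456/24.16 = 0.610
5: (35 − 39.26)²/39.26 = 18.1476/39.26 = 0.462
6: (17 − 21.14)²/21.14 = 17.1396/21.14 = 0.811
7+: (70 − 66.44)²/66.44 = 12.6736/66.44 = 0.191
Sum = 2.81
df = 7. Since 2.81 < 12.017, we do not reject H₀.

2.81; do not reject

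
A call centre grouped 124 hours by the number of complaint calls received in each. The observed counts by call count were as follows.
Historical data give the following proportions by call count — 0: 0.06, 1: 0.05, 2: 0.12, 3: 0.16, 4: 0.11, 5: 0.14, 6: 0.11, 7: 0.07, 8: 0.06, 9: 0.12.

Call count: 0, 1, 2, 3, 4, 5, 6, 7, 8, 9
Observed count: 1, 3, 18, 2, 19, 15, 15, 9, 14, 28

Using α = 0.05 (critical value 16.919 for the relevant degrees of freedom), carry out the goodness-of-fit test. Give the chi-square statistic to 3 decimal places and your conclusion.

Expected counts E_i = n·p_i: 124×0.06 = 7.44, 124×0.05 = 6.2, 124×0.12 = 14.88, 124×0.16 = 19.84, 124×0.11 = 13.64, 124×0.14 = 17.36, 124×0.11 = 13.64, 124×0.07 = 8.68, 124×0.06 = 7.44, 124×0.12 = 14.88.
cat         O        E   (O−E)²/E
0           1     7.44     5.5744
1           3      6.2     1.6516
2          18    14.88     0.6542
3           2    19.84    16.0416
4          19    13.64     2.1063
5          15    17.36     0.3208
6          15    13.64     0.1356
7           9     8.68     0.0118
8          14     7.44     5.7841
9          28    14.88    11.5682
Sum = 43.849
df = 9. Since 43.849 > 16.919, we reject H₀.

43.849; reject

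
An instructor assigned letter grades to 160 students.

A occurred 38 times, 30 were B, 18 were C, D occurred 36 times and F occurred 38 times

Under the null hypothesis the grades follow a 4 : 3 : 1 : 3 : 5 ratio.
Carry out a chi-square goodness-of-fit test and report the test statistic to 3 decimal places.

Ratio total = 16. Expected counts: 160×4/16 = 40, 160×3/16 = 30, 160×1/16 = 10, 160×3/16 = 30, 160×5/16 = 50.
A: (38 − 40)²/40 = 4/40 = 0.1000
B: (30 − 30)²/30 = 0/30 = 0.0000
C: (18 − 10)²/10 = 64/10 = 6.4000
D: (36 − 30)²/30 = 36/30 = 1.2000
F: (38 − 50)²/50 = 144/50 = 2.8800
Sum = 10.580

10.580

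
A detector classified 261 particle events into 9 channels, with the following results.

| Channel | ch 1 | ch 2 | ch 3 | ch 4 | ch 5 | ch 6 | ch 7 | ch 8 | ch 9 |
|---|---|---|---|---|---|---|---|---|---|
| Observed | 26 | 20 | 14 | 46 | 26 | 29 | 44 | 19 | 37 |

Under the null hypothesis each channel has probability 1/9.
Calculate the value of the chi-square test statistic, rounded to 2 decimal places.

Under H₀ each category has probability 1/9, so each expected count is 261/9 = 29.
cat         O        E   (O−E)²/E
ch 1       26       29      0.310
ch 2       20       29      2.793
ch 3       14       29      7.759
ch 4       46       29      9.966
ch 5       26       29      0.310
ch 6       29       29      0.000
ch 7       44       29      7.759
ch 8       19       29      3.448
ch 9       37       29      2.207
Sum = 34.55

34.55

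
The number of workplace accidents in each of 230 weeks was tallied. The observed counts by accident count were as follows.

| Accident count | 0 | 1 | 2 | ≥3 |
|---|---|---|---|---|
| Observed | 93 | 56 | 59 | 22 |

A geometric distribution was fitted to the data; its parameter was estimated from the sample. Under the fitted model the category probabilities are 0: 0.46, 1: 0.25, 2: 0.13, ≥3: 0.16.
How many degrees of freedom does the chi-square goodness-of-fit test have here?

2

There are k = 4 categories and 1 parameter estimated from the data, so df = 4 − 1 − 1 = 2.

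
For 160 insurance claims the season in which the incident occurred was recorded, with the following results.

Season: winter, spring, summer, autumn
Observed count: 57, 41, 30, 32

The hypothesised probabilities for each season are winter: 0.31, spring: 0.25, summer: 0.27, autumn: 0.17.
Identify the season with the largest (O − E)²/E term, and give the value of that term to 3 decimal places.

Expected counts E_i = n·p_i: 160×0.31 = 49.6, 160×0.25 = 40, 160×0.27 = 43.2, 160×0.17 = 27.2.
winter: (57 − 49.6)²/49.6 = 54.76/49.6 = 1.1040
spring: (41 − 40)²/40 = 1/40 = 0.0250
summer: (30 − 43.2)²/43.2 = 174.24/43.2 = 4.0333
autumn: (32 − 27.2)²/27.2 = 23.04/27.2 = 0.8471
The largest term is for summer: 4.033.

summer, 4.033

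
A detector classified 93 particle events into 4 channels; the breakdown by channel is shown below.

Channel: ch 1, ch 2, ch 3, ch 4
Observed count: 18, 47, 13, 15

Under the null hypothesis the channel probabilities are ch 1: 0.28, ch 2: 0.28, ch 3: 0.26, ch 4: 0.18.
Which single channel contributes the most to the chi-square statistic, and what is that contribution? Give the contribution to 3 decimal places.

ch 2, 16.871

Expected counts E_i = n·p_i: 93×0.28 = 26.04, 93×0.28 = 26.04, 93×0.26 = 24.18, 93×0.18 = 16.74.
cat         O        E   (O−E)²/E
ch 1       18    26.04     2.4824
ch 2       47    26.04    16.8710
ch 3       13    24.18     5.1692
ch 4       15    16.74     0.1809
The largest term is for ch 2: 16.871.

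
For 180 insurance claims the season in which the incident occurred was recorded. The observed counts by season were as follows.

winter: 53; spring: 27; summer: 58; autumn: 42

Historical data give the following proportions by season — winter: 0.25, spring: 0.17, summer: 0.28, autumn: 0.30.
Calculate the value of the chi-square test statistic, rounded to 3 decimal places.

5.658

Expected counts E_i = n·p_i: 180×0.25 = 45, 180×0.17 = 30.6, 180×0.28 = 50.4, 180×0.30 = 54.
χ² = (53−45)²/45 + (27−30.6)²/30.6 + (58−50.4)²/50.4 + (42−54)²/54
   = 1.4222 + 0.4235 + 1.1460 + 2.6667
Sum = 5.658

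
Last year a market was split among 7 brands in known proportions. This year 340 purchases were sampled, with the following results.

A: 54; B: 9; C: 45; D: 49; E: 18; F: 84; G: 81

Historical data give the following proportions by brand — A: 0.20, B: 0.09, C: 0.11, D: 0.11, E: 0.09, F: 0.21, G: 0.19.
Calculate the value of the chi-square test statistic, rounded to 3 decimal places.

Expected counts E_i = n·p_i: 340×0.20 = 68, 340×0.09 = 30.6, 340×0.11 = 37.4, 340×0.11 = 37.4, 340×0.09 = 30.6, 340×0.21 = 71.4, 340×0.19 = 64.6.
χ² = (54−68)²/68 + (9−30.6)²/30.6 + (45−37.4)²/37.4 + (49−37.4)²/37.4 + (18−30.6)²/30.6 + (84−71.4)²/71.4 + (81−64.6)²/64.6
   = 2.8824 + 15.2471 + 1.5444 + 3.5979 + 5.1882 + 2.2235 + 4.1635
Sum = 34.847

34.847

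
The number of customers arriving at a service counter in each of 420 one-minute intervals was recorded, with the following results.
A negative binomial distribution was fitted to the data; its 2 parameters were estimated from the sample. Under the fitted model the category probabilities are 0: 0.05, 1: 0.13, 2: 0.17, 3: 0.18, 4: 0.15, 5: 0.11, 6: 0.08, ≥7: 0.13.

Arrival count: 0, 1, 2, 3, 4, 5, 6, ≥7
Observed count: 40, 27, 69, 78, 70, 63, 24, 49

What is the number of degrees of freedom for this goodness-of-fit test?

There are k = 8 categories and 2 parameters estimated from the data, so df = 8 − 1 − 2 = 5.

5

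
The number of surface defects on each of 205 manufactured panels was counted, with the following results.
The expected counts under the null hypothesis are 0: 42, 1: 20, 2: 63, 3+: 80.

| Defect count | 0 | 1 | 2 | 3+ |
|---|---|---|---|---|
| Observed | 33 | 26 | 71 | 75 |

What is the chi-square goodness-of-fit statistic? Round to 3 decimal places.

5.057

cat         O        E   (O−E)²/E
0          33       42     1.9286
1          26       20     1.8000
2          71       63     1.0159
3+         75       80     0.3125
Sum = 5.057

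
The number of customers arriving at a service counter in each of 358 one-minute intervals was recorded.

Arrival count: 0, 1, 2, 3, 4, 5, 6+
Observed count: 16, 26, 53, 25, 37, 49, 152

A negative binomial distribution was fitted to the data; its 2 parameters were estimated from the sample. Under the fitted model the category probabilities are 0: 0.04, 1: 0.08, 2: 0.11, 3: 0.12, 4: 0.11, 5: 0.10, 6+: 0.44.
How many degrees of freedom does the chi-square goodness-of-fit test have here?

There are k = 7 categories and 2 parameters estimated from the data, so df = 7 − 1 − 2 = 4.

4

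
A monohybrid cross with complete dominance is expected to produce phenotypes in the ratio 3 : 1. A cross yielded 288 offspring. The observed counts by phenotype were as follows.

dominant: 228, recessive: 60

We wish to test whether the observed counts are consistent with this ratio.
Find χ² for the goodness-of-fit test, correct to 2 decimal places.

2.67

Ratio total = 4. Expected counts: 288×3/4 = 216, 288×1/4 = 72.
cat            O        E   (O−E)²/E
dominant     228      216      0.667
recessive     60       72      2.000
Sum = 2.67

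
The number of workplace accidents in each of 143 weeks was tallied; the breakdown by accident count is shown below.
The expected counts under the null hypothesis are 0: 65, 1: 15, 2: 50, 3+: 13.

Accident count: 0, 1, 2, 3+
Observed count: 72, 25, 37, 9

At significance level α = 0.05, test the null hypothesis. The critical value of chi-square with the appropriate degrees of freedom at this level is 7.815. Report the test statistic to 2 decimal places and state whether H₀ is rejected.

12.03; reject

0: (72 − 65)²/65 = 49/65 = 0.754
1: (25 − 15)²/15 = 100/15 = 6.667
2: (37 − 50)²/50 = 169/50 = 3.380
3+: (9 − 13)²/13 = 16/13 = 1.231
Sum = 12.03
df = 3. Since 12.03 > 7.815, we reject H₀.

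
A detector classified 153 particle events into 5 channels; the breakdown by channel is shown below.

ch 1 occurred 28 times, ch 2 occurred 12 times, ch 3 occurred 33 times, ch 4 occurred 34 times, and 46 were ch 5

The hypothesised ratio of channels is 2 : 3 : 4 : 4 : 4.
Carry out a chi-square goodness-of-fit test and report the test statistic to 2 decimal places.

17.03

Ratio total = 17. Expected counts: 153×2/17 = 18, 153×3/17 = 27, 153×4/17 = 36, 153×4/17 = 36, 153×4/17 = 36.
ch 1: (28 − 18)²/18 = 100/18 = 5.556
ch 2: (12 − 27)²/27 = 225/27 = 8.333
ch 3: (33 − 36)²/36 = 9/36 = 0.250
ch 4: (34 − 36)²/36 = 4/36 = 0.111
ch 5: (46 − 36)²/36 = 100/36 = 2.778
Sum = 17.03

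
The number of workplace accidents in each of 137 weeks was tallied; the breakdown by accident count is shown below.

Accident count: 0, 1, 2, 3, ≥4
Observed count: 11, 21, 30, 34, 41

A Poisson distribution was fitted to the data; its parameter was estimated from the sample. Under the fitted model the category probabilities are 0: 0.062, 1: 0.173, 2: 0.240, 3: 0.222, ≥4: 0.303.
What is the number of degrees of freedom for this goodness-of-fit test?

There are k = 5 categories and 1 parameter estimated from the data, so df = 5 − 1 − 1 = 3.

3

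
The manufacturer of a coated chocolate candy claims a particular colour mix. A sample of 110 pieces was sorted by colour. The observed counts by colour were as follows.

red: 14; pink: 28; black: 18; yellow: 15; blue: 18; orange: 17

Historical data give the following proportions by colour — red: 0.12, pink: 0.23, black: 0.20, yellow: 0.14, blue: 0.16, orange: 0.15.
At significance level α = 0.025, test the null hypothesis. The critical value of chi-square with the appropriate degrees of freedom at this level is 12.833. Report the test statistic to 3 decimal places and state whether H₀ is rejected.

Expected counts E_i = n·p_i: 110×0.12 = 13.2, 110×0.23 = 25.3, 110×0.20 = 22, 110×0.14 = 15.4, 110×0.16 = 17.6, 110×0.15 = 16.5.
cat         O        E   (O−E)²/E
red        14     13.2     0.0485
pink       28     25.3     0.2881
black      18       22     0.7273
yellow     15     15.4     0.0104
blue       18     17.6     0.0091
orange     17     16.5     0.0152
Sum = 1.099
df = 5. Since 1.099 < 12.833, we do not reject H₀.

1.099; do not reject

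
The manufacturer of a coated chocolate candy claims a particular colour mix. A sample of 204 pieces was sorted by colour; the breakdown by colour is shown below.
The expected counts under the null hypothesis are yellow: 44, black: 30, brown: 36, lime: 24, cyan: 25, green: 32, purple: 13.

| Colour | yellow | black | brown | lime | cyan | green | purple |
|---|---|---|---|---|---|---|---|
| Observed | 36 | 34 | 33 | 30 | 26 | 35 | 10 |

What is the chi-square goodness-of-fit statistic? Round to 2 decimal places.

4.75

cat         O        E   (O−E)²/E
yellow     36       44      1.455
black      34       30      0.533
brown      33       36      0.250
lime       30       24      1.500
cyan       26       25      0.040
green      35       32      0.281
purple     10       13      0.692
Sum = 4.75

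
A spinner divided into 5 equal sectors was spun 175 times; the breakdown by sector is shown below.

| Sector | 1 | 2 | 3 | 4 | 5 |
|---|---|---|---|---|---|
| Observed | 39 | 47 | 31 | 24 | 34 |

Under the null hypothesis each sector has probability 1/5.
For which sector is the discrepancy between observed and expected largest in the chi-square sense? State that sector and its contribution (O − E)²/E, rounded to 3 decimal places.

2, 4.114

Under H₀ each category has probability 1/5, so each expected count is 175/5 = 35.
χ² = (39−35)²/35 + (47−35)²/35 + (31−35)²/35 + (24−35)²/35 + (34−35)²/35
   = 0.4571 + 4.1143 + 0.4571 + 3.4571 + 0.0286
The largest term is for 2: 4.114.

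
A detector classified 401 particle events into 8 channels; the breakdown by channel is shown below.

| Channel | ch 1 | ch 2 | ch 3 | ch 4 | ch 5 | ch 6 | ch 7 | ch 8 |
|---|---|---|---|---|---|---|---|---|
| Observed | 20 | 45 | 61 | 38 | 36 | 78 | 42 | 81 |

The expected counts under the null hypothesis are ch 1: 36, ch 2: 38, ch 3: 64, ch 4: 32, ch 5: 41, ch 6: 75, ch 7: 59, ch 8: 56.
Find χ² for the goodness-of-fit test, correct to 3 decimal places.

ch 1: (20 − 36)²/36 = 256/36 = 7.1111
ch 2: (45 − 38)²/38 = 49/38 = 1.2895
ch 3: (61 − 64)²/64 = 9/64 = 0.1406
ch 4: (38 − 32)²/32 = 36/32 = 1.1250
ch 5: (36 − 41)²/41 = 25/41 = 0.6098
ch 6: (78 − 75)²/75 = 9/75 = 0.1200
ch 7: (42 − 59)²/59 = 289/59 = 4.8983
ch 8: (81 − 56)²/56 = 625/56 = 11.1607
Sum = 26.455

26.455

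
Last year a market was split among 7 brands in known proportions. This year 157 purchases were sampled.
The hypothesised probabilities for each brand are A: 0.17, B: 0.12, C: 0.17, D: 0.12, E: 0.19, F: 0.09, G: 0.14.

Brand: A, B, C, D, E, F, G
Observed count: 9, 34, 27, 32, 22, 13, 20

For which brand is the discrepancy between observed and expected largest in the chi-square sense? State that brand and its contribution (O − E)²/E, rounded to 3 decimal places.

B, 12.199

Expected counts E_i = n·p_i: 157×0.17 = 26.69, 157×0.12 = 18.84, 157×0.17 = 26.69, 157×0.12 = 18.84, 157×0.19 = 29.83, 157×0.09 = 14.13, 157×0.14 = 21.98.
cat         O        E   (O−E)²/E
A           9    26.69    11.7248
B          34    18.84    12.1988
C          27    26.69     0.0036
D          32    18.84     9.1924
E          22    29.83     2.0553
F          13    14.13     0.0904
G          20    21.98     0.1784
The largest term is for B: 12.199.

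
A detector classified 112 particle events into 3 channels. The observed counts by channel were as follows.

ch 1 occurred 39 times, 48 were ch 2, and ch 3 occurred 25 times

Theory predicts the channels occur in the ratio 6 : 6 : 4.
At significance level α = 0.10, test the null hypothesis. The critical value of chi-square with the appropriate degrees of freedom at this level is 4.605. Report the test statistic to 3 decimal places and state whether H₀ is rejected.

Ratio total = 16. Expected counts: 112×6/16 = 42, 112×6/16 = 42, 112×4/16 = 28.
ch 1: (39 − 42)²/42 = 9/42 = 0.2143
ch 2: (48 − 42)²/42 = 36/42 = 0.8571
ch 3: (25 − 28)²/28 = 9/28 = 0.3214
Sum = 1.393
df = 2. Since 1.393 < 4.605, we do not reject H₀.

1.393; do not reject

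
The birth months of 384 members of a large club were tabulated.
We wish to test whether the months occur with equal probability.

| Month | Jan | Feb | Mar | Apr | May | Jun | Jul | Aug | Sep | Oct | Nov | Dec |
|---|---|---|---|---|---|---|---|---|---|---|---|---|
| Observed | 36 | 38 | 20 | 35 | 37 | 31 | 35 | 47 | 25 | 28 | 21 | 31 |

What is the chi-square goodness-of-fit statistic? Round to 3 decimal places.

Under H₀ each category has probability 1/12, so each expected count is 384/12 = 32.
cat         O        E   (O−E)²/E
Jan        36       32     0.5000
Feb        38       32     1.1250
Mar        20       32     4.5000
Apr        35       32     0.2813
May        37       32     0.7813
Jun        31       32     0.0313
Jul        35       32     0.2813
Aug        47       32     7.0313
Sep        25       32     1.5313
Oct        28       32     0.5000
Nov        21       32     3.7813
Dec        31       32     0.0313
Sum = 20.375

20.375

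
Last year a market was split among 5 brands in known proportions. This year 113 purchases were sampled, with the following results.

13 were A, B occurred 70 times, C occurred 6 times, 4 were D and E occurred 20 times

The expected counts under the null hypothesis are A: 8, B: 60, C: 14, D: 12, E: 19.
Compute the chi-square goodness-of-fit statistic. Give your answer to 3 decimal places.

χ² = (13−8)²/8 + (70−60)²/60 + (6−14)²/14 + (4−12)²/12 + (20−19)²/19
   = 3.1250 + 1.6667 + 4.5714 + 5.3333 + 0.0526
Sum = 14.749

14.749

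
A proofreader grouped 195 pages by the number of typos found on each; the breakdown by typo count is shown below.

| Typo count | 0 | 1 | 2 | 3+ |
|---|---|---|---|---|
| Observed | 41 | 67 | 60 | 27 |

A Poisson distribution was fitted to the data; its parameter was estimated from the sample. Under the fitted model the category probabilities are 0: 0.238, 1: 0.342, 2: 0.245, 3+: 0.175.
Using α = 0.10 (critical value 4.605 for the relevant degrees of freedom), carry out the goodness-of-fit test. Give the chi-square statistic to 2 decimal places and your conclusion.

5.25; reject

Expected counts E_i = n·p_i: 195×0.238 = 46.41, 195×0.342 = 66.69, 195×0.245 = 47.775, 195×0.175 = 34.125.
0: (41 − 46.41)²/46.41 = 29.2681/46.41 = 0.631
1: (67 − 66.69)²/66.69 = 0.0961/66.69 = 0.001
2: (60 − 47.775)²/47.775 = 149.450625/47.775 = 3.128
3+: (27 − 34.125)²/34.125 = 50.765625/34.125 = 1.488
Sum = 5.25
df = 2. Since 5.25 > 4.605, we reject H₀.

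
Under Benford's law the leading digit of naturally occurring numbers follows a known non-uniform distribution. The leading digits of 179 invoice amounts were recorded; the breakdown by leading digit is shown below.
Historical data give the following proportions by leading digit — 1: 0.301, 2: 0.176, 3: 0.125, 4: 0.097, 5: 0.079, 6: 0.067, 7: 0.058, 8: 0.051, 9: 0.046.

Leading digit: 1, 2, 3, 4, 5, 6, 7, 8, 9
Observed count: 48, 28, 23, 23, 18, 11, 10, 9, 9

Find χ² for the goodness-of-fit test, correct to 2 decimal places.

Expected counts E_i = n·p_i: 179×0.301 = 53.879, 179×0.176 = 31.504, 179×0.125 = 22.375, 179×0.097 = 17.363, 179×0.079 = 14.141, 179×0.067 = 11.993, 179×0.058 = 10.382, 179×0.051 = 9.129, 179×0.046 = 8.234.
1: (48 − 53.879)²/53.879 = 34.562641/53.879 = 0.641
2: (28 − 31.504)²/31.504 = 12.278016/31.504 = 0.390
3: (23 − 22.375)²/22.375 = 0.390625/22.375 = 0.017
4: (23 − 17.363)²/17.363 = 31.775769/17.363 = 1.830
5: (18 − 14.141)²/14.141 = 14.891881/14.141 = 1.053
6: (11 − 11.993)²/11.993 = 0.986049/11.993 = 0.082
7: (10 − 10.382)²/10.382 = 0.145924/10.382 = 0.014
8: (9 − 9.129)²/9.129 = 0.016641/9.129 = 0.002
9: (9 − 8.234)²/8.234 = 0.586756/8.234 = 0.071
Sum = 4.10

4.10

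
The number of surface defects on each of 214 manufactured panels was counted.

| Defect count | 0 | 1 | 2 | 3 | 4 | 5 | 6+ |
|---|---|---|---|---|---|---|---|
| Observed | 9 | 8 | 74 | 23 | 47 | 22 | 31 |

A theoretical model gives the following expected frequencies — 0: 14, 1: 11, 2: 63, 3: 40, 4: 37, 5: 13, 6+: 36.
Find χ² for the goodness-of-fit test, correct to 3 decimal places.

0: (9 − 14)²/14 = 25/14 = 1.7857
1: (8 − 11)²/11 = 9/11 = 0.8182
2: (74 − 63)²/63 = 121/63 = 1.9206
3: (23 − 40)²/40 = 289/40 = 7.2250
4: (47 − 37)²/37 = 100/37 = 2.7027
5: (22 − 13)²/13 = 81/13 = 6.2308
6+: (31 − 36)²/36 = 25/36 = 0.6944
Sum = 21.377

21.377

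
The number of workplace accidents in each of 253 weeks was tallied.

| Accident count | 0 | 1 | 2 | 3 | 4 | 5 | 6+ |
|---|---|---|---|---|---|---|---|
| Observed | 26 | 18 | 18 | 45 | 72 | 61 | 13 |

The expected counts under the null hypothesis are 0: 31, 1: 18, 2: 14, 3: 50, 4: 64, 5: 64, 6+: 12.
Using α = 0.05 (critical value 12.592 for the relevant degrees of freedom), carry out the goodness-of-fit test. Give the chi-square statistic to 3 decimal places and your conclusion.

3.673; do not reject

χ² = (26−31)²/31 + (18−18)²/18 + (18−14)²/14 + (45−50)²/50 + (72−64)²/64 + (61−64)²/64 + (13−12)²/12
   = 0.8065 + 0.0000 + 1.1429 + 0.5000 + 1.0000 + 0.1406 + 0.0833
Sum = 3.673
df = 6. Since 3.673 < 12.592, we do not reject H₀.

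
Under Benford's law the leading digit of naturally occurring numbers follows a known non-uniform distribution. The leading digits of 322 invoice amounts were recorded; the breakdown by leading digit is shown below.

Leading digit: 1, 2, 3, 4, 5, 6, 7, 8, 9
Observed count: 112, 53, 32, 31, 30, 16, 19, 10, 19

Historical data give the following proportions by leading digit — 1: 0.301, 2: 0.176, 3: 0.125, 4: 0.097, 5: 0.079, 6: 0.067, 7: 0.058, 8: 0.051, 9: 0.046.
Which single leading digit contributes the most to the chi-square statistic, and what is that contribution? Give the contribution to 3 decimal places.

Expected counts E_i = n·p_i: 322×0.301 = 96.922, 322×0.176 = 56.672, 322×0.125 = 40.25, 322×0.097 = 31.234, 322×0.079 = 25.438, 322×0.067 = 21.574, 322×0.058 = 18.676, 322×0.051 = 16.422, 322×0.046 = 14.812.
cat         O        E   (O−E)²/E
1         112   96.922     2.3457
2          53   56.672     0.2379
3          32    40.25     1.6910
4          31   31.234     0.0018
5          30   25.438     0.8181
6          16   21.574     1.4401
7          19   18.676     0.0056
8          10   16.422     2.5114
9          19   14.812     1.1841
The largest term is for 8: 2.511.

8, 2.511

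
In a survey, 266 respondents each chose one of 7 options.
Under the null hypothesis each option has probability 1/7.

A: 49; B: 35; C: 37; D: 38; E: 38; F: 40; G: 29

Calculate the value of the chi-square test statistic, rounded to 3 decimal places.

Under H₀ each category has probability 1/7, so each expected count is 266/7 = 38.
χ² = (49−38)²/38 + (35−38)²/38 + (37−38)²/38 + (38−38)²/38 + (38−38)²/38 + (40−38)²/38 + (29−38)²/38
   = 3.1842 + 0.2368 + 0.0263 + 0.0000 + 0.0000 + 0.1053 + 2.1316
Sum = 5.684

5.684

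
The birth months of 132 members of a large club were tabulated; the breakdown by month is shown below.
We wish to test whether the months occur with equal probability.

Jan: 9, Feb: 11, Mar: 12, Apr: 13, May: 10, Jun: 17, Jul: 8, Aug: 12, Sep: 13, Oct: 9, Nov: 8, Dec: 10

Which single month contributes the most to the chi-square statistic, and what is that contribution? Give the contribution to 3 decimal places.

Expected count for each of the 12 categories: 132/12 = 11.
Jan: (9 − 11)²/11 = 4/11 = 0.3636
Feb: (11 − 11)²/11 = 0/11 = 0.0000
Mar: (12 − 11)²/11 = 1/11 = 0.0909
Apr: (13 − 11)²/11 = 4/11 = 0.3636
May: (10 − 11)²/11 = 1/11 = 0.0909
Jun: (17 − 11)²/11 = 36/11 = 3.2727
Jul: (8 − 11)²/11 = 9/11 = 0.8182
Aug: (12 − 11)²/11 = 1/11 = 0.0909
Sep: (13 − 11)²/11 = 4/11 = 0.3636
Oct: (9 − 11)²/11 = 4/11 = 0.3636
Nov: (8 − 11)²/11 = 9/11 = 0.8182
Dec: (10 − 11)²/11 = 1/11 = 0.0909
The largest term is for Jun: 3.273.

Jun, 3.273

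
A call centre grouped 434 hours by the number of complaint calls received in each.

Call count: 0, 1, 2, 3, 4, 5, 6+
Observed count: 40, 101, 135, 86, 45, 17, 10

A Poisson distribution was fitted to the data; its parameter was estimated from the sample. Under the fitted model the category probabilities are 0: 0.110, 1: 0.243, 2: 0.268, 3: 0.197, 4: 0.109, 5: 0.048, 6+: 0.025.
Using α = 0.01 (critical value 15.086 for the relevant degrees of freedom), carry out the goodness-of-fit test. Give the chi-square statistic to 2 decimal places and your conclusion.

Expected counts E_i = n·p_i: 434×0.110 = 47.74, 434×0.243 = 105.462, 434×0.268 = 116.312, 434×0.197 = 85.498, 434×0.109 = 47.306, 434×0.048 = 20.832, 434×0.025 = 10.85.
χ² = (40−47.74)²/47.74 + (101−105.462)²/105.462 + (135−116.312)²/116.312 + (86−85.498)²/85.498 + (45−47.306)²/47.306 + (17−20.832)²/20.832 + (10−10.85)²/10.85
   = 1.255 + 0.189 + 3.003 + 0.003 + 0.112 + 0.705 + 0.067
Sum = 5.33
df = 5. Since 5.33 < 15.086, we do not reject H₀.

5.33; do not reject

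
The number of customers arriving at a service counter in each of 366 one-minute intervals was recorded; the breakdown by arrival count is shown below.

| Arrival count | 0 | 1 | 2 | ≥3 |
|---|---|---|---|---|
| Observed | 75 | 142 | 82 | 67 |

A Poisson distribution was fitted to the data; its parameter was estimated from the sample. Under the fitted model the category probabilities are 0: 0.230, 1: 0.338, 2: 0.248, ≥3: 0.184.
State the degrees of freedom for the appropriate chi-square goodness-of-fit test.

There are k = 4 categories and 1 parameter estimated from the data, so df = 4 − 1 − 1 = 2.

2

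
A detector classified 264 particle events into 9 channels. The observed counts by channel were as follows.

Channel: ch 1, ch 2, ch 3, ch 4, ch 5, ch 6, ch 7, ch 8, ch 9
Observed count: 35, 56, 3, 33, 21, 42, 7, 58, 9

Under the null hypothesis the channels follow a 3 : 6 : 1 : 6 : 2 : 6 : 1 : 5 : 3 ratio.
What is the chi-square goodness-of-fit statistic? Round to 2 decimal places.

34.10

Ratio total = 33. Expected counts: 264×3/33 = 24, 264×6/33 = 48, 264×1/33 = 8, 264×6/33 = 48, 264×2/33 = 16, 264×6/33 = 48, 264×1/33 = 8, 264×5/33 = 40, 264×3/33 = 24.
cat         O        E   (O−E)²/E
ch 1       35       24      5.042
ch 2       56       48      1.333
ch 3        3        8      3.125
ch 4       33       48      4.688
ch 5       21       16      1.563
ch 6       42       48      0.750
ch 7        7        8      0.125
ch 8       58       40      8.100
ch 9        9       24      9.375
Sum = 34.10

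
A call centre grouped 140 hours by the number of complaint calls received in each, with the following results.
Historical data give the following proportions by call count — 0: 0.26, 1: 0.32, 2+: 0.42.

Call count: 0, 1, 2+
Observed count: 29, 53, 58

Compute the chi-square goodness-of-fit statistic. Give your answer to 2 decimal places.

3.02

Expected counts E_i = n·p_i: 140×0.26 = 36.4, 140×0.32 = 44.8, 140×0.42 = 58.8.
0: (29 − 36.4)²/36.4 = 54.76/36.4 = 1.504
1: (53 − 44.8)²/44.8 = 67.24/44.8 = 1.501
2+: (58 − 58.8)²/58.8 = 0.64/58.8 = 0.011
Sum = 3.02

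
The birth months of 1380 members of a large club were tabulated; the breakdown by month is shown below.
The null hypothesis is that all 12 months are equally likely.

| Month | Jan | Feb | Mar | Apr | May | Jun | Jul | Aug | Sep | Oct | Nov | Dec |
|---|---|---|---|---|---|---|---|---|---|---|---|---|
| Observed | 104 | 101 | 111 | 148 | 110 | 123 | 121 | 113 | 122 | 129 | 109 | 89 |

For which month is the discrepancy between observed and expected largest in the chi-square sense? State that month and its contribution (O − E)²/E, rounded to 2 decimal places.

Apr, 9.47

Expected count for each of the 12 categories: 1380/12 = 115.
Jan: (104 − 115)²/115 = 121/115 = 1.052
Feb: (101 − 115)²/115 = 196/115 = 1.704
Mar: (111 − 115)²/115 = 16/115 = 0.139
Apr: (148 − 115)²/115 = 1089/115 = 9.470
May: (110 − 115)²/115 = 25/115 = 0.217
Jun: (123 − 115)²/115 = 64/115 = 0.557
Jul: (121 − 115)²/115 = 36/115 = 0.313
Aug: (113 − 115)²/115 = 4/115 = 0.035
Sep: (122 − 115)²/115 = 49/115 = 0.426
Oct: (129 − 115)²/115 = 196/115 = 1.704
Nov: (109 − 115)²/115 = 36/115 = 0.313
Dec: (89 − 115)²/115 = 676/115 = 5.878
The largest term is for Apr: 9.47.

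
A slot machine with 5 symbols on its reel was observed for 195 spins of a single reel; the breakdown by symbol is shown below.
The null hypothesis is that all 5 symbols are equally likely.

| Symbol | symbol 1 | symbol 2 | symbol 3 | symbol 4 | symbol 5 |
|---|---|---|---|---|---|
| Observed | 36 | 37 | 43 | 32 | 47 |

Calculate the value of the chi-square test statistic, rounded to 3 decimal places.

3.641

Expected count for each of the 5 categories: 195/5 = 39.
χ² = (36−39)²/39 + (37−39)²/39 + (43−39)²/39 + (32−39)²/39 + (47−39)²/39
   = 0.2308 + 0.1026 + 0.4103 + 1.2564 + 1.6410
Sum = 3.641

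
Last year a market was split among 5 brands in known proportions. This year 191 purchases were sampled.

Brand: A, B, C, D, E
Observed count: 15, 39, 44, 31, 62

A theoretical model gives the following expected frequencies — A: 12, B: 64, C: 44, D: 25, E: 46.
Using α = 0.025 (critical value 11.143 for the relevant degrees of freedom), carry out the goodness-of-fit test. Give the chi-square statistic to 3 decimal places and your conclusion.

17.521; reject

cat         O        E   (O−E)²/E
A          15       12     0.7500
B          39       64     9.7656
C          44       44     0.0000
D          31       25     1.4400
E          62       46     5.5652
Sum = 17.521
df = 4. Since 17.521 > 11.143, we reject H₀.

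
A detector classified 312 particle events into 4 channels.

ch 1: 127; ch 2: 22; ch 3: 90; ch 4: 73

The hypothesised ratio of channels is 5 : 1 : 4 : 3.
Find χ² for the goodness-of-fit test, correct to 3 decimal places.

Ratio total = 13. Expected counts: 312×5/13 = 120, 312×1/13 = 24, 312×4/13 = 96, 312×3/13 = 72.
ch 1: (127 − 120)²/120 = 49/120 = 0.4083
ch 2: (22 − 24)²/24 = 4/24 = 0.1667
ch 3: (90 − 96)²/96 = 36/96 = 0.3750
ch 4: (73 − 72)²/72 = 1/72 = 0.0139
Sum = 0.964

0.964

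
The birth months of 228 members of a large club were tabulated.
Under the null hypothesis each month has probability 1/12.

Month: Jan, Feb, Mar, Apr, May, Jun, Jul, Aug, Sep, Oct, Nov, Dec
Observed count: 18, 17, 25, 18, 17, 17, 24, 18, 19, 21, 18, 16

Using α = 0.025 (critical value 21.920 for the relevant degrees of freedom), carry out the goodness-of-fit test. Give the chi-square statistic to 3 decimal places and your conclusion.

4.737; do not reject

Expected count for each of the 12 categories: 228/12 = 19.
cat         O        E   (O−E)²/E
Jan        18       19     0.0526
Feb        17       19     0.2105
Mar        25       19     1.8947
Apr        18       19     0.0526
May        17       19     0.2105
Jun        17       19     0.2105
Jul        24       19     1.3158
Aug        18       19     0.0526
Sep        19       19     0.0000
Oct        21       19     0.2105
Nov        18       19     0.0526
Dec        16       19     0.4737
Sum = 4.737
df = 11. Since 4.737 < 21.920, we do not reject H₀.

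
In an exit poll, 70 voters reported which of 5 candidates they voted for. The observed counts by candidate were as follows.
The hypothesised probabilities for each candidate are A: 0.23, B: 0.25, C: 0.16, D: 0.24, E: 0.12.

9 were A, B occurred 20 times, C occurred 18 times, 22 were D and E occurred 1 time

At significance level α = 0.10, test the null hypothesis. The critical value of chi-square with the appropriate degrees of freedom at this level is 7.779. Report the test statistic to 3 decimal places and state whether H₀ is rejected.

Expected counts E_i = n·p_i: 70×0.23 = 16.1, 70×0.25 = 17.5, 70×0.16 = 11.2, 70×0.24 = 16.8, 70×0.12 = 8.4.
cat         O        E   (O−E)²/E
A           9     16.1     3.1311
B          20     17.5     0.3571
C          18     11.2     4.1286
D          22     16.8     1.6095
E           1      8.4     6.5190
Sum = 15.745
df = 4. Since 15.745 > 7.779, we reject H₀.

15.745; reject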